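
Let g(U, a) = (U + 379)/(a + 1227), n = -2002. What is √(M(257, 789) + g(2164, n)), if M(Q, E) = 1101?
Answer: 2*√6593173/155 ≈ 33.132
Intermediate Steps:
g(U, a) = (379 + U)/(1227 + a)
√(M(257, 789) + g(2164, n)) = √(1101 + (379 + 2164)/(1227 - 2002)) = √(1101 + 2543/(-775)) = √(1101 - 1/775*2543) = √(1101 - 2543/775) = √(850732/775) = 2*√6593173/155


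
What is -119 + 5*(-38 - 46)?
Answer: -539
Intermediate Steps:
-119 + 5*(-38 - 46) = -119 + 5*(-84) = -119 - 420 = -539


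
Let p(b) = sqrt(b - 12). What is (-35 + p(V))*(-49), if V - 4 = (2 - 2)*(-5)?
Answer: 1715 - 98*I*sqrt(2) ≈ 1715.0 - 138.59*I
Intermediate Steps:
V = 4 (V = 4 + (2 - 2)*(-5) = 4 + 0*(-5) = 4 + 0 = 4)
p(b) = sqrt(-12 + b)
(-35 + p(V))*(-49) = (-35 + sqrt(-12 + 4))*(-49) = (-35 + sqrt(-8))*(-49) = (-35 + 2*I*sqrt(2))*(-49) = 1715 - 98*I*sqrt(2)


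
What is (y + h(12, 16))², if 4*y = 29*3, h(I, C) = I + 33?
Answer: 71289/16 ≈ 4455.6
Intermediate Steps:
h(I, C) = 33 + I
y = 87/4 (y = (29*3)/4 = (¼)*87 = 87/4 ≈ 21.750)
(y + h(12, 16))² = (87/4 + (33 + 12))² = (87/4 + 45)² = (267/4)² = 71289/16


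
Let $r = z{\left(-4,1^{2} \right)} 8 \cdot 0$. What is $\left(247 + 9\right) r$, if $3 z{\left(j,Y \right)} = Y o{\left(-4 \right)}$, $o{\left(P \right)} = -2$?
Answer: $0$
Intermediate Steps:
$z{\left(j,Y \right)} = - \frac{2 Y}{3}$ ($z{\left(j,Y \right)} = \frac{Y \left(-2\right)}{3} = \frac{\left(-2\right) Y}{3} = - \frac{2 Y}{3}$)
$r = 0$ ($r = - \frac{2 \cdot 1^{2}}{3} \cdot 8 \cdot 0 = \left(- \frac{2}{3}\right) 1 \cdot 8 \cdot 0 = \left(- \frac{2}{3}\right) 8 \cdot 0 = \left(- \frac{16}{3}\right) 0 = 0$)
$\left(247 + 9\right) r = \left(247 + 9\right) 0 = 256 \cdot 0 = 0$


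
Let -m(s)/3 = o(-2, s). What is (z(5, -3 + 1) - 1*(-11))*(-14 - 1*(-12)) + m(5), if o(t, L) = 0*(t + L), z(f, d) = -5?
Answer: -12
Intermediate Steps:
o(t, L) = 0 (o(t, L) = 0*(L + t) = 0)
m(s) = 0 (m(s) = -3*0 = 0)
(z(5, -3 + 1) - 1*(-11))*(-14 - 1*(-12)) + m(5) = (-5 - 1*(-11))*(-14 - 1*(-12)) + 0 = (-5 + 11)*(-14 + 12) + 0 = 6*(-2) + 0 = -12 + 0 = -12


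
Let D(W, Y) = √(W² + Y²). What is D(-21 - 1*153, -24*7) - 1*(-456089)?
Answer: 456089 + 30*√65 ≈ 4.5633e+5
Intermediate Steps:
D(-21 - 1*153, -24*7) - 1*(-456089) = √((-21 - 1*153)² + (-24*7)²) - 1*(-456089) = √((-21 - 153)² + (-168)²) + 456089 = √((-174)² + 28224) + 456089 = √(30276 + 28224) + 456089 = √58500 + 456089 = 30*√65 + 456089 = 456089 + 30*√65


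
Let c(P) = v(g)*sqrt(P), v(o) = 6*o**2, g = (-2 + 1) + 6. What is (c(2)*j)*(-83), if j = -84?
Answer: 1045800*sqrt(2) ≈ 1.4790e+6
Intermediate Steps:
g = 5 (g = -1 + 6 = 5)
c(P) = 150*sqrt(P) (c(P) = (6*5**2)*sqrt(P) = (6*25)*sqrt(P) = 150*sqrt(P))
(c(2)*j)*(-83) = ((150*sqrt(2))*(-84))*(-83) = -12600*sqrt(2)*(-83) = 1045800*sqrt(2)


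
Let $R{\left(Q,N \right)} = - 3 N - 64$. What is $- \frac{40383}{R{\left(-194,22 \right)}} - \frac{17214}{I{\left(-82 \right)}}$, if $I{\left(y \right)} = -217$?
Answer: $\frac{11000931}{28210} \approx 389.97$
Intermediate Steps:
$R{\left(Q,N \right)} = -64 - 3 N$
$- \frac{40383}{R{\left(-194,22 \right)}} - \frac{17214}{I{\left(-82 \right)}} = - \frac{40383}{-64 - 66} - \frac{17214}{-217} = - \frac{40383}{-64 - 66} - - \frac{17214}{217} = - \frac{40383}{-130} + \frac{17214}{217} = \left(-40383\right) \left(- \frac{1}{130}\right) + \frac{17214}{217} = \frac{40383}{130} + \frac{17214}{217} = \frac{11000931}{28210}$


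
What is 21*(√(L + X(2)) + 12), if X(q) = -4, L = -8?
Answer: 252 + 42*I*√3 ≈ 252.0 + 72.746*I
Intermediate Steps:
21*(√(L + X(2)) + 12) = 21*(√(-8 - 4) + 12) = 21*(√(-12) + 12) = 21*(2*I*√3 + 12) = 21*(12 + 2*I*√3) = 252 + 42*I*√3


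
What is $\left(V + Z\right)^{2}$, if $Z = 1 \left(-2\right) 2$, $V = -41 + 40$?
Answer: $25$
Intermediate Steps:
$V = -1$
$Z = -4$ ($Z = \left(-2\right) 2 = -4$)
$\left(V + Z\right)^{2} = \left(-1 - 4\right)^{2} = \left(-5\right)^{2} = 25$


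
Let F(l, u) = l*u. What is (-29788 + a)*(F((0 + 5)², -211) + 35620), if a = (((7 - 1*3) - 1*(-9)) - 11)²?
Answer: -903795480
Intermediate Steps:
a = 4 (a = (((7 - 3) + 9) - 11)² = ((4 + 9) - 11)² = (13 - 11)² = 2² = 4)
(-29788 + a)*(F((0 + 5)², -211) + 35620) = (-29788 + 4)*((0 + 5)²*(-211) + 35620) = -29784*(5²*(-211) + 35620) = -29784*(25*(-211) + 35620) = -29784*(-5275 + 35620) = -29784*30345 = -903795480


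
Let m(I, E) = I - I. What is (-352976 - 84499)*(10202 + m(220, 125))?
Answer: -4463119950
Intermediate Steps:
m(I, E) = 0
(-352976 - 84499)*(10202 + m(220, 125)) = (-352976 - 84499)*(10202 + 0) = -437475*10202 = -4463119950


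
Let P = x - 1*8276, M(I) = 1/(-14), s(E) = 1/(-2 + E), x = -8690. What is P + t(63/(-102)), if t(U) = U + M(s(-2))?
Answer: -2019036/119 ≈ -16967.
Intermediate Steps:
M(I) = -1/14
P = -16966 (P = -8690 - 1*8276 = -8690 - 8276 = -16966)
t(U) = -1/14 + U (t(U) = U - 1/14 = -1/14 + U)
P + t(63/(-102)) = -16966 + (-1/14 + 63/(-102)) = -16966 + (-1/14 + 63*(-1/102)) = -16966 + (-1/14 - 21/34) = -16966 - 82/119 = -2019036/119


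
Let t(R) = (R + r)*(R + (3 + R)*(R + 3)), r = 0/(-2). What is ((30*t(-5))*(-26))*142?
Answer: -553800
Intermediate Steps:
r = 0 (r = 0*(-1/2) = 0)
t(R) = R*(R + (3 + R)**2) (t(R) = (R + 0)*(R + (3 + R)*(R + 3)) = R*(R + (3 + R)*(3 + R)) = R*(R + (3 + R)**2))
((30*t(-5))*(-26))*142 = ((30*(-5*(-5 + (3 - 5)**2)))*(-26))*142 = ((30*(-5*(-5 + (-2)**2)))*(-26))*142 = ((30*(-5*(-5 + 4)))*(-26))*142 = ((30*(-5*(-1)))*(-26))*142 = ((30*5)*(-26))*142 = (150*(-26))*142 = -3900*142 = -553800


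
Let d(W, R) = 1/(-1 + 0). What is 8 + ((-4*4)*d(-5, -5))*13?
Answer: 216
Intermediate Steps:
d(W, R) = -1 (d(W, R) = 1/(-1) = -1)
8 + ((-4*4)*d(-5, -5))*13 = 8 + (-4*4*(-1))*13 = 8 - 16*(-1)*13 = 8 + 16*13 = 8 + 208 = 216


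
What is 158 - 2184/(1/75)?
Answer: -163642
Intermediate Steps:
158 - 2184/(1/75) = 158 - 2184/1/75 = 158 - 2184*75 = 158 - 91*1800 = 158 - 163800 = -163642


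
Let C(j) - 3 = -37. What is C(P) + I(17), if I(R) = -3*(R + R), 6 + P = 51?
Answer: -136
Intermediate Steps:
P = 45 (P = -6 + 51 = 45)
C(j) = -34 (C(j) = 3 - 37 = -34)
I(R) = -6*R
C(P) + I(17) = -34 - 6*17 = -34 - 102 = -136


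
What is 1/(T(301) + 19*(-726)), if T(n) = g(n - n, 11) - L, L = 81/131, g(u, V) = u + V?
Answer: -131/1805654 ≈ -7.2550e-5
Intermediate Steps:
g(u, V) = V + u
L = 81/131 (L = 81*(1/131) = 81/131 ≈ 0.61832)
T(n) = 1360/131 (T(n) = (11 + (n - n)) - 1*81/131 = (11 + 0) - 81/131 = 11 - 81/131 = 1360/131)
1/(T(301) + 19*(-726)) = 1/(1360/131 + 19*(-726)) = 1/(1360/131 - 13794) = 1/(-1805654/131) = -131/1805654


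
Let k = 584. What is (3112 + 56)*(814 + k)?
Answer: 4428864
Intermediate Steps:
(3112 + 56)*(814 + k) = (3112 + 56)*(814 + 584) = 3168*1398 = 4428864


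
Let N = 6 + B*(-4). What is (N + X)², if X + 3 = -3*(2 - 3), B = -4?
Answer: 484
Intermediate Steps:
N = 22 (N = 6 - 4*(-4) = 6 + 16 = 22)
X = 0 (X = -3 - 3*(2 - 3) = -3 - 3*(-1) = -3 + 3 = 0)
(N + X)² = (22 + 0)² = 22² = 484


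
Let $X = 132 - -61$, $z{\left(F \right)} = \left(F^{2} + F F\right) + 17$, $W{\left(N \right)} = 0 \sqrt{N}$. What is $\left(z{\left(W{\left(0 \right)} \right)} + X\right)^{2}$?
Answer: $44100$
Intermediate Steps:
$W{\left(N \right)} = 0$
$z{\left(F \right)} = 17 + 2 F^{2}$ ($z{\left(F \right)} = \left(F^{2} + F^{2}\right) + 17 = 2 F^{2} + 17 = 17 + 2 F^{2}$)
$X = 193$ ($X = 132 + 61 = 193$)
$\left(z{\left(W{\left(0 \right)} \right)} + X\right)^{2} = \left(\left(17 + 2 \cdot 0^{2}\right) + 193\right)^{2} = \left(\left(17 + 2 \cdot 0\right) + 193\right)^{2} = \left(\left(17 + 0\right) + 193\right)^{2} = \left(17 + 193\right)^{2} = 210^{2} = 44100$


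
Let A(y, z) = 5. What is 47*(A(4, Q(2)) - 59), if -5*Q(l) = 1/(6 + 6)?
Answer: -2538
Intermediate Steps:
Q(l) = -1/60 (Q(l) = -1/(5*(6 + 6)) = -1/5/12 = -1/5*1/12 = -1/60)
47*(A(4, Q(2)) - 59) = 47*(5 - 59) = 47*(-54) = -2538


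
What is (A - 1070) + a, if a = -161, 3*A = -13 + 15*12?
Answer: -3526/3 ≈ -1175.3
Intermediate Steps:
A = 167/3 (A = (-13 + 15*12)/3 = (-13 + 180)/3 = (⅓)*167 = 167/3 ≈ 55.667)
(A - 1070) + a = (167/3 - 1070) - 161 = -3043/3 - 161 = -3526/3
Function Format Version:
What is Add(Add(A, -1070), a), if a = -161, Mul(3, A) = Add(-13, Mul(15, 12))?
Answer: Rational(-3526, 3) ≈ -1175.3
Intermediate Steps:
A = Rational(167, 3) (A = Mul(Rational(1, 3), Add(-13, Mul(15, 12))) = Mul(Rational(1, 3), Add(-13, 180)) = Mul(Rational(1, 3), 167) = Rational(167, 3) ≈ 55.667)
Add(Add(A, -1070), a) = Add(Add(Rational(167, 3), -1070), -161) = Add(Rational(-3043, 3), -161) = Rational(-3526, 3)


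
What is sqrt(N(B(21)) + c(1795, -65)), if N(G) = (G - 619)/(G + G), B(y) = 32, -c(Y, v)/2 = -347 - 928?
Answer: sqrt(162613)/8 ≈ 50.407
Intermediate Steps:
c(Y, v) = 2550 (c(Y, v) = -2*(-347 - 928) = -2*(-1275) = 2550)
N(G) = (-619 + G)/(2*G) (N(G) = (-619 + G)/((2*G)) = (-619 + G)*(1/(2*G)) = (-619 + G)/(2*G))
sqrt(N(B(21)) + c(1795, -65)) = sqrt((1/2)*(-619 + 32)/32 + 2550) = sqrt((1/2)*(1/32)*(-587) + 2550) = sqrt(-587/64 + 2550) = sqrt(162613/64) = sqrt(162613)/8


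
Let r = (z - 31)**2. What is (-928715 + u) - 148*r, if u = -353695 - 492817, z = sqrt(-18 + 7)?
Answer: -1915827 + 9176*I*sqrt(11) ≈ -1.9158e+6 + 30433.0*I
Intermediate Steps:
z = I*sqrt(11) (z = sqrt(-11) = I*sqrt(11) ≈ 3.3166*I)
r = (-31 + I*sqrt(11))**2 (r = (I*sqrt(11) - 31)**2 = (-31 + I*sqrt(11))**2 ≈ 950.0 - 205.63*I)
u = -846512
(-928715 + u) - 148*r = (-928715 - 846512) - 148*(31 - I*sqrt(11))**2 = -1775227 - 148*(31 - I*sqrt(11))**2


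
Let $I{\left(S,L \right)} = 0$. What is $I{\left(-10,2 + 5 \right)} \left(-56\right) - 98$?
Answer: $-98$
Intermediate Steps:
$I{\left(-10,2 + 5 \right)} \left(-56\right) - 98 = 0 \left(-56\right) - 98 = 0 - 98 = -98$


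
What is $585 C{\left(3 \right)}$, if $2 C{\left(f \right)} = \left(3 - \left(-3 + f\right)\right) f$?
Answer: $\frac{5265}{2} \approx 2632.5$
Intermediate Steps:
$C{\left(f \right)} = \frac{f \left(6 - f\right)}{2}$ ($C{\left(f \right)} = \frac{\left(3 - \left(-3 + f\right)\right) f}{2} = \frac{\left(6 - f\right) f}{2} = \frac{f \left(6 - f\right)}{2}$)
$585 C{\left(3 \right)} = 585 \cdot \frac{1}{2} \cdot 3 \left(6 - 3\right) = 585 \cdot \frac{1}{2} \cdot 3 \cdot 3 = 585 \cdot \frac{9}{2} = \frac{5265}{2}$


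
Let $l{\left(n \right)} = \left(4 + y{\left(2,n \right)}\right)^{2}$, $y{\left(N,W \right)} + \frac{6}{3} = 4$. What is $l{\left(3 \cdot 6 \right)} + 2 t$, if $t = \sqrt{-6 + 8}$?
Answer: $36 + 2 \sqrt{2} \approx 38.828$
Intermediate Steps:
$y{\left(N,W \right)} = 2$ ($y{\left(N,W \right)} = -2 + 4 = 2$)
$t = \sqrt{2} \approx 1.4142$
$l{\left(n \right)} = 36$ ($l{\left(n \right)} = \left(4 + 2\right)^{2} = 6^{2} = 36$)
$l{\left(3 \cdot 6 \right)} + 2 t = 36 + 2 \sqrt{2}$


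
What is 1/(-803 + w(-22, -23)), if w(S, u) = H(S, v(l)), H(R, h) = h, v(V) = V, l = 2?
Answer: -1/801 ≈ -0.0012484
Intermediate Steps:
w(S, u) = 2
1/(-803 + w(-22, -23)) = 1/(-803 + 2) = 1/(-801) = -1/801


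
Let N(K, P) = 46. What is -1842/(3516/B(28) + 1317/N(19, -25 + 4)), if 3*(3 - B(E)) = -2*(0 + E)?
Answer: -1835860/190271 ≈ -9.6487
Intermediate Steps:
B(E) = 3 + 2*E/3 (B(E) = 3 - (-2)*(0 + E)/3 = 3 - (-2)*E/3 = 3 + 2*E/3)
-1842/(3516/B(28) + 1317/N(19, -25 + 4)) = -1842/(3516/(3 + (⅔)*28) + 1317/46) = -1842/(3516/(3 + 56/3) + 1317*(1/46)) = -1842/(3516/(65/3) + 1317/46) = -1842/(3516*(3/65) + 1317/46) = -1842/(10548/65 + 1317/46) = -1842/570813/2990 = -1842*2990/570813 = -1835860/190271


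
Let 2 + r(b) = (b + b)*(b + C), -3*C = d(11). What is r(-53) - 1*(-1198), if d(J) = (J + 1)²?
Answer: 11902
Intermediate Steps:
d(J) = (1 + J)²
C = -48 (C = -(1 + 11)²/3 = -⅓*12² = -⅓*144 = -48)
r(b) = -2 + 2*b*(-48 + b) (r(b) = -2 + (b + b)*(b - 48) = -2 + (2*b)*(-48 + b) = -2 + 2*b*(-48 + b))
r(-53) - 1*(-1198) = (-2 - 96*(-53) + 2*(-53)²) - 1*(-1198) = (-2 + 5088 + 2*2809) + 1198 = (-2 + 5088 + 5618) + 1198 = 10704 + 1198 = 11902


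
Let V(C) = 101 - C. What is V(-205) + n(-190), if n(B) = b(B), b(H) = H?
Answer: 116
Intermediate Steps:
n(B) = B
V(-205) + n(-190) = (101 - 1*(-205)) - 190 = (101 + 205) - 190 = 306 - 190 = 116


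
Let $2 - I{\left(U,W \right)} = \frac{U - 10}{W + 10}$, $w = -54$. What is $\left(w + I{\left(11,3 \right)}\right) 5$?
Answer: $- \frac{3385}{13} \approx -260.38$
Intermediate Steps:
$I{\left(U,W \right)} = 2 - \frac{-10 + U}{10 + W}$ ($I{\left(U,W \right)} = 2 - \frac{U - 10}{W + 10} = 2 - \frac{-10 + U}{10 + W}$)
$\left(w + I{\left(11,3 \right)}\right) 5 = \left(-54 + \frac{30 - 11 + 2 \cdot 3}{10 + 3}\right) 5 = \left(-54 + \frac{30 - 11 + 6}{13}\right) 5 = \left(-54 + \frac{1}{13} \cdot 25\right) 5 = \left(-54 + \frac{25}{13}\right) 5 = \left(- \frac{677}{13}\right) 5 = - \frac{3385}{13}$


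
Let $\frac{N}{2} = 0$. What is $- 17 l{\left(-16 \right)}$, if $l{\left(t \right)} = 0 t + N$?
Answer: $0$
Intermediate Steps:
$N = 0$ ($N = 2 \cdot 0 = 0$)
$l{\left(t \right)} = 0$ ($l{\left(t \right)} = 0 t + 0 = 0 + 0 = 0$)
$- 17 l{\left(-16 \right)} = \left(-17\right) 0 = 0$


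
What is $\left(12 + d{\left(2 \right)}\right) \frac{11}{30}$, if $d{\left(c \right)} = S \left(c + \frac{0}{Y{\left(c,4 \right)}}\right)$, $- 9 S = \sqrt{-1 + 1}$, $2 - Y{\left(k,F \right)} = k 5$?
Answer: $\frac{22}{5} \approx 4.4$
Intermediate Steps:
$Y{\left(k,F \right)} = 2 - 5 k$ ($Y{\left(k,F \right)} = 2 - k 5 = 2 - 5 k$)
$S = 0$ ($S = - \frac{\sqrt{-1 + 1}}{9} = - \frac{\sqrt{0}}{9} = \left(- \frac{1}{9}\right) 0 = 0$)
$d{\left(c \right)} = 0$ ($d{\left(c \right)} = 0 \left(c + \frac{0}{2 - 5 c}\right) = 0 \left(c + 0\right) = 0 c = 0$)
$\left(12 + d{\left(2 \right)}\right) \frac{11}{30} = \left(12 + 0\right) \frac{11}{30} = 12 \cdot 11 \cdot \frac{1}{30} = 12 \cdot \frac{11}{30} = \frac{22}{5}$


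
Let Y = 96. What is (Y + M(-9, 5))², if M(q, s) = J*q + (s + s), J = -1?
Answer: 13225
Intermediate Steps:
M(q, s) = -q + 2*s (M(q, s) = -q + (s + s) = -q + 2*s)
(Y + M(-9, 5))² = (96 + (-1*(-9) + 2*5))² = (96 + (9 + 10))² = (96 + 19)² = 115² = 13225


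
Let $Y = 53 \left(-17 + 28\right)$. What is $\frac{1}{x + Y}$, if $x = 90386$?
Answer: $\frac{1}{90969} \approx 1.0993 \cdot 10^{-5}$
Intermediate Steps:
$Y = 583$ ($Y = 53 \cdot 11 = 583$)
$\frac{1}{x + Y} = \frac{1}{90386 + 583} = \frac{1}{90969}$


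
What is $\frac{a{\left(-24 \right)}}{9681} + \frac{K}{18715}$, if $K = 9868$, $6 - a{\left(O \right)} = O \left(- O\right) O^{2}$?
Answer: $\frac{2101610746}{60393305} \approx 34.799$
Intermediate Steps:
$a{\left(O \right)} = 6 + O^{4}$ ($a{\left(O \right)} = 6 - O \left(- O\right) O^{2} = 6 - - O^{2} O^{2} = 6 - - O^{4} = 6 + O^{4}$)
$\frac{a{\left(-24 \right)}}{9681} + \frac{K}{18715} = \frac{6 + \left(-24\right)^{4}}{9681} + \frac{9868}{18715} = \left(6 + 331776\right) \frac{1}{9681} + 9868 \cdot \frac{1}{18715} = 331782 \cdot \frac{1}{9681} + \frac{9868}{18715} = \frac{110594}{3227} + \frac{9868}{18715} = \frac{2101610746}{60393305}$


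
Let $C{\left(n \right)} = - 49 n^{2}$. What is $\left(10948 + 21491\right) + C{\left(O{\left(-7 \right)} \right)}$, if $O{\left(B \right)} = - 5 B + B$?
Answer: $-5977$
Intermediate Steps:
$O{\left(B \right)} = - 4 B$
$\left(10948 + 21491\right) + C{\left(O{\left(-7 \right)} \right)} = \left(10948 + 21491\right) - 49 \left(\left(-4\right) \left(-7\right)\right)^{2} = 32439 - 49 \cdot 28^{2} = 32439 - 38416 = -5977$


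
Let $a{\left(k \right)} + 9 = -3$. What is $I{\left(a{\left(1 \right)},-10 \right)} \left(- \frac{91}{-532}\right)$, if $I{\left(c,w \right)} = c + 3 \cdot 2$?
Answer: $- \frac{39}{38} \approx -1.0263$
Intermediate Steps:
$a{\left(k \right)} = -12$ ($a{\left(k \right)} = -9 - 3 = -12$)
$I{\left(c,w \right)} = 6 + c$ ($I{\left(c,w \right)} = c + 6 = 6 + c$)
$I{\left(a{\left(1 \right)},-10 \right)} \left(- \frac{91}{-532}\right) = \left(6 - 12\right) \left(- \frac{91}{-532}\right) = - 6 \left(\left(-91\right) \left(- \frac{1}{532}\right)\right) = \left(-6\right) \frac{13}{76} = - \frac{39}{38}$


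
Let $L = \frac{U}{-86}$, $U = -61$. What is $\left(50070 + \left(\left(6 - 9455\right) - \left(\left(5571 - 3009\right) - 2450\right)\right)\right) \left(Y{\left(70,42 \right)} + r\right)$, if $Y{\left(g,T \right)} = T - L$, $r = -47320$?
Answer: $- \frac{164708338221}{86} \approx -1.9152 \cdot 10^{9}$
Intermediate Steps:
$L = \frac{61}{86}$ ($L = - \frac{61}{-86} = \left(-61\right) \left(- \frac{1}{86}\right) = \frac{61}{86} \approx 0.7093$)
$Y{\left(g,T \right)} = - \frac{61}{86} + T$ ($Y{\left(g,T \right)} = T - \frac{61}{86} = - \frac{61}{86} + T$)
$\left(50070 + \left(\left(6 - 9455\right) - \left(\left(5571 - 3009\right) - 2450\right)\right)\right) \left(Y{\left(70,42 \right)} + r\right) = \left(50070 + \left(\left(6 - 9455\right) - \left(\left(5571 - 3009\right) - 2450\right)\right)\right) \left(\left(- \frac{61}{86} + 42\right) - 47320\right) = \left(50070 + \left(\left(6 - 9455\right) - \left(2562 - 2450\right)\right)\right) \left(\frac{3551}{86} - 47320\right) = \left(50070 - 9561\right) \left(- \frac{4065969}{86}\right) = 40509 \left(- \frac{4065969}{86}\right) = - \frac{164708338221}{86}$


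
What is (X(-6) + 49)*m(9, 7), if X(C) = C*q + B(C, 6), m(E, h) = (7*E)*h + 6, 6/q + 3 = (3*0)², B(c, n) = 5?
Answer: 29502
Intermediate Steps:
q = -2 (q = 6/(-3 + (3*0)²) = 6/(-3 + 0²) = 6/(-3 + 0) = 6/(-3) = 6*(-⅓) = -2)
m(E, h) = 6 + 7*E*h (m(E, h) = 7*E*h + 6 = 6 + 7*E*h)
X(C) = 5 - 2*C (X(C) = C*(-2) + 5 = -2*C + 5 = 5 - 2*C)
(X(-6) + 49)*m(9, 7) = ((5 - 2*(-6)) + 49)*(6 + 7*9*7) = ((5 + 12) + 49)*(6 + 441) = (17 + 49)*447 = 66*447 = 29502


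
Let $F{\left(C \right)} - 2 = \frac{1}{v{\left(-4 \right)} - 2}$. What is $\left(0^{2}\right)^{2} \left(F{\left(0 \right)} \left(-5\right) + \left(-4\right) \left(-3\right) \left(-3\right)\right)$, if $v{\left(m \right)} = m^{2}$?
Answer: $0$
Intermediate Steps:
$F{\left(C \right)} = \frac{29}{14}$ ($F{\left(C \right)} = 2 + \frac{1}{\left(-4\right)^{2} - 2} = 2 + \frac{1}{16 - 2} = 2 + \frac{1}{14} = \frac{29}{14}$)
$\left(0^{2}\right)^{2} \left(F{\left(0 \right)} \left(-5\right) + \left(-4\right) \left(-3\right) \left(-3\right)\right) = \left(0^{2}\right)^{2} \left(\frac{29}{14} \left(-5\right) + \left(-4\right) \left(-3\right) \left(-3\right)\right) = 0^{2} \left(- \frac{145}{14} + 12 \left(-3\right)\right) = 0 \left(- \frac{145}{14} - 36\right) = 0 \left(- \frac{649}{14}\right) = 0$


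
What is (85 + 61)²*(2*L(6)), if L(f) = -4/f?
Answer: -85264/3 ≈ -28421.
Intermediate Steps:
(85 + 61)²*(2*L(6)) = (85 + 61)²*(2*(-4/6)) = 146²*(2*(-4*⅙)) = 21316*(2*(-⅔)) = 21316*(-4/3) = -85264/3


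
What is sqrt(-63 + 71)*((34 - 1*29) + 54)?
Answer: 118*sqrt(2) ≈ 166.88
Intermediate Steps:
sqrt(-63 + 71)*((34 - 1*29) + 54) = sqrt(8)*((34 - 29) + 54) = (2*sqrt(2))*(5 + 54) = (2*sqrt(2))*59 = 118*sqrt(2)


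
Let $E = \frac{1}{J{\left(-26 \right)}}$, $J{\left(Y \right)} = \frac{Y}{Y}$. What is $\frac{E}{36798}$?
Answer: $\frac{1}{36798} \approx 2.7175 \cdot 10^{-5}$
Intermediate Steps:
$J{\left(Y \right)} = 1$
$E = 1$ ($E = 1^{-1} = 1$)
$\frac{E}{36798} = 1 \cdot \frac{1}{36798} = \frac{1}{36798}$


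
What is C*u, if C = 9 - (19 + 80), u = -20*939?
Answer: 1690200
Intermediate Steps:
u = -18780
C = -90 (C = 9 - 1*99 = 9 - 99 = -90)
C*u = -90*(-18780) = 1690200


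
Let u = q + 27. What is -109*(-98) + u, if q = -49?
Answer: 10660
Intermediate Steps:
u = -22 (u = -49 + 27 = -22)
-109*(-98) + u = -109*(-98) - 22 = 10682 - 22 = 10660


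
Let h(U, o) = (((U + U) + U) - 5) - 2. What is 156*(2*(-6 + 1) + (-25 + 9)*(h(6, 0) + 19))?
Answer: -76440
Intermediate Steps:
h(U, o) = -7 + 3*U (h(U, o) = ((2*U + U) - 5) - 2 = (3*U - 5) - 2 = (-5 + 3*U) - 2 = -7 + 3*U)
156*(2*(-6 + 1) + (-25 + 9)*(h(6, 0) + 19)) = 156*(2*(-6 + 1) + (-25 + 9)*((-7 + 3*6) + 19)) = 156*(2*(-5) - 16*((-7 + 18) + 19)) = 156*(-10 - 16*(11 + 19)) = 156*(-10 - 16*30) = 156*(-10 - 480) = 156*(-490) = -76440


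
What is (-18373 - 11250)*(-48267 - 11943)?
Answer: 1783600830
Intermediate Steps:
(-18373 - 11250)*(-48267 - 11943) = -29623*(-60210) = 1783600830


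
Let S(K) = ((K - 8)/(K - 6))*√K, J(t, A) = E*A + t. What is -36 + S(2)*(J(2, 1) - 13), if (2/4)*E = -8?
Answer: -36 - 81*√2/2 ≈ -93.276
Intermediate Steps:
E = -16 (E = 2*(-8) = -16)
J(t, A) = t - 16*A (J(t, A) = -16*A + t = t - 16*A)
S(K) = √K*(-8 + K)/(-6 + K) (S(K) = ((-8 + K)/(-6 + K))*√K = √K*(-8 + K)/(-6 + K))
-36 + S(2)*(J(2, 1) - 13) = -36 + (√2*(-8 + 2)/(-6 + 2))*((2 - 16*1) - 13) = -36 + (√2*(-6)/(-4))*((2 - 16) - 13) = -36 + (√2*(-¼)*(-6))*(-14 - 13) = -36 + (3*√2/2)*(-27) = -36 - 81*√2/2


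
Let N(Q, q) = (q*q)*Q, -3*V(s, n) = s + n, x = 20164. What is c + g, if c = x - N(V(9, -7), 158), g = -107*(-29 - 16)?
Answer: 124865/3 ≈ 41622.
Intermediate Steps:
V(s, n) = -n/3 - s/3 (V(s, n) = -(s + n)/3 = -(n + s)/3 = -n/3 - s/3)
g = 4815 (g = -107*(-45) = 4815)
N(Q, q) = Q*q² (N(Q, q) = q²*Q = Q*q²)
c = 110420/3 (c = 20164 - (-⅓*(-7) - ⅓*9)*158² = 20164 - (7/3 - 3)*24964 = 20164 - (-2)*24964/3 = 20164 - 1*(-49928/3) = 20164 + 49928/3 = 110420/3 ≈ 36807.)
c + g = 110420/3 + 4815 = 124865/3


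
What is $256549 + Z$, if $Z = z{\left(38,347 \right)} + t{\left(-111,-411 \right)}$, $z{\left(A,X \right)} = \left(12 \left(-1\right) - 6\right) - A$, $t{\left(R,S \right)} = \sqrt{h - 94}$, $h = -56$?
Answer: $256493 + 5 i \sqrt{6} \approx 2.5649 \cdot 10^{5} + 12.247 i$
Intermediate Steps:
$t{\left(R,S \right)} = 5 i \sqrt{6}$ ($t{\left(R,S \right)} = \sqrt{-56 - 94} = \sqrt{-150} = 5 i \sqrt{6}$)
$z{\left(A,X \right)} = -18 - A$ ($z{\left(A,X \right)} = \left(-12 - 6\right) - A = -18 - A$)
$Z = -56 + 5 i \sqrt{6}$ ($Z = \left(-18 - 38\right) + 5 i \sqrt{6} = -56 + 5 i \sqrt{6} \approx -56.0 + 12.247 i$)
$256549 + Z = 256549 - \left(56 - 5 i \sqrt{6}\right) = 256493 + 5 i \sqrt{6}$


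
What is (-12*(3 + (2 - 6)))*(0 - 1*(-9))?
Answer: 108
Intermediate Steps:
(-12*(3 + (2 - 6)))*(0 - 1*(-9)) = (-12*(3 - 4))*(0 + 9) = -12*(-1)*9 = 12*9 = 108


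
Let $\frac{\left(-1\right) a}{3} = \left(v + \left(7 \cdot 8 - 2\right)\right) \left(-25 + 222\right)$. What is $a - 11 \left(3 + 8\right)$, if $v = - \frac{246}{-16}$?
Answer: $- \frac{328973}{8} \approx -41122.0$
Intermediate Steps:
$v = \frac{123}{8}$ ($v = \left(-246\right) \left(- \frac{1}{16}\right) = \frac{123}{8} \approx 15.375$)
$a = - \frac{328005}{8}$ ($a = - 3 \left(\frac{123}{8} + \left(7 \cdot 8 - 2\right)\right) \left(-25 + 222\right) = - 3 \left(\frac{123}{8} + \left(56 - 2\right)\right) 197 = - 3 \left(\frac{123}{8} + 54\right) 197 = - 3 \cdot \frac{555}{8} \cdot 197 = \left(-3\right) \frac{109335}{8} = - \frac{328005}{8} \approx -41001.0$)
$a - 11 \left(3 + 8\right) = - \frac{328005}{8} - 11 \left(3 + 8\right) = - \frac{328005}{8} - 11 \cdot 11 = - \frac{328005}{8} - 121 = - \frac{328973}{8}$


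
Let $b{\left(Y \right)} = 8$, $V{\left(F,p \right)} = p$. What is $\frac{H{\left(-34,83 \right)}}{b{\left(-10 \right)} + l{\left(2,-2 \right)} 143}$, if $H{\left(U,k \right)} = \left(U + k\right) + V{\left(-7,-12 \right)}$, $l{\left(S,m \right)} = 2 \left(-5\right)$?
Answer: $- \frac{37}{1422} \approx -0.02602$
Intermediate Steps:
$l{\left(S,m \right)} = -10$
$H{\left(U,k \right)} = -12 + U + k$ ($H{\left(U,k \right)} = \left(U + k\right) - 12 = -12 + U + k$)
$\frac{H{\left(-34,83 \right)}}{b{\left(-10 \right)} + l{\left(2,-2 \right)} 143} = \frac{-12 - 34 + 83}{8 - 1430} = \frac{37}{8 - 1430} = \frac{37}{-1422} = 37 \left(- \frac{1}{1422}\right) = - \frac{37}{1422}$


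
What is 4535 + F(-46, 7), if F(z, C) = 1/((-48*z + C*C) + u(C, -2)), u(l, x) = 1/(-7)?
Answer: 71643937/15798 ≈ 4535.0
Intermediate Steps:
u(l, x) = -1/7
F(z, C) = 1/(-1/7 + C**2 - 48*z) (F(z, C) = 1/((-48*z + C*C) - 1/7) = 1/((-48*z + C**2) - 1/7) = 1/((C**2 - 48*z) - 1/7) = 1/(-1/7 + C**2 - 48*z))
4535 + F(-46, 7) = 4535 - 7/(1 - 7*7**2 + 336*(-46)) = 4535 - 7/(1 - 7*49 - 15456) = 4535 - 7/(1 - 343 - 15456) = 4535 - 7/(-15798) = 4535 - 7*(-1/15798) = 4535 + 7/15798 = 71643937/15798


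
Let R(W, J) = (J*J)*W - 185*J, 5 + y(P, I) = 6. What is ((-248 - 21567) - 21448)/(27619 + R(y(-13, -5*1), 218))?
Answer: -43263/34813 ≈ -1.2427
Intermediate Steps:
y(P, I) = 1 (y(P, I) = -5 + 6 = 1)
R(W, J) = -185*J + W*J² (R(W, J) = J²*W - 185*J = W*J² - 185*J = -185*J + W*J²)
((-248 - 21567) - 21448)/(27619 + R(y(-13, -5*1), 218)) = ((-248 - 21567) - 21448)/(27619 + 218*(-185 + 218*1)) = (-21815 - 21448)/(27619 + 218*(-185 + 218)) = -43263/(27619 + 218*33) = -43263/(27619 + 7194) = -43263/34813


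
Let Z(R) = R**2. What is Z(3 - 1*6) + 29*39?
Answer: 1140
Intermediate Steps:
Z(3 - 1*6) + 29*39 = (3 - 1*6)**2 + 29*39 = (3 - 6)**2 + 1131 = (-3)**2 + 1131 = 9 + 1131 = 1140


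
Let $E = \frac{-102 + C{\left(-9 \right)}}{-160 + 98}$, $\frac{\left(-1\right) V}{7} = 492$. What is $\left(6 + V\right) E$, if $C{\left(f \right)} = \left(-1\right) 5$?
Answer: $- \frac{183933}{31} \approx -5933.3$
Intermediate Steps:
$V = -3444$ ($V = \left(-7\right) 492 = -3444$)
$C{\left(f \right)} = -5$
$E = \frac{107}{62}$ ($E = \frac{-102 - 5}{-160 + 98} = - \frac{107}{-62} = \left(-107\right) \left(- \frac{1}{62}\right) = \frac{107}{62} \approx 1.7258$)
$\left(6 + V\right) E = \left(6 - 3444\right) \frac{107}{62} = \left(-3438\right) \frac{107}{62} = - \frac{183933}{31}$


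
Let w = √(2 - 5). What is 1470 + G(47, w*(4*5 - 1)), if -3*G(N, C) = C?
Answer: 1470 - 19*I*√3/3 ≈ 1470.0 - 10.97*I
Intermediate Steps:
w = I*√3 (w = √(-3) = I*√3 ≈ 1.732*I)
G(N, C) = -C/3
1470 + G(47, w*(4*5 - 1)) = 1470 - I*√3*(4*5 - 1)/3 = 1470 - I*√3*(20 - 1)/3 = 1470 - I*√3*19/3 = 1470 - 19*I*√3/3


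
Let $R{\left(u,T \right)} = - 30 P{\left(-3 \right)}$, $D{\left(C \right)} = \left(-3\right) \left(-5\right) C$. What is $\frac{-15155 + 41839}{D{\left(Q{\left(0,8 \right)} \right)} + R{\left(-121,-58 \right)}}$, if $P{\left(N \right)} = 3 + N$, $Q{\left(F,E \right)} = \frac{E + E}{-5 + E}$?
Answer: $\frac{6671}{20} \approx 333.55$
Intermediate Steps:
$Q{\left(F,E \right)} = \frac{2 E}{-5 + E}$
$D{\left(C \right)} = 15 C$
$R{\left(u,T \right)} = 0$ ($R{\left(u,T \right)} = - 30 \left(3 - 3\right) = \left(-30\right) 0 = 0$)
$\frac{-15155 + 41839}{D{\left(Q{\left(0,8 \right)} \right)} + R{\left(-121,-58 \right)}} = \frac{-15155 + 41839}{15 \cdot 2 \cdot 8 \frac{1}{-5 + 8} + 0} = \frac{26684}{15 \cdot 2 \cdot 8 \cdot \frac{1}{3} + 0} = \frac{26684}{15 \cdot \frac{16}{3} + 0} = \frac{26684}{80 + 0} = \frac{26684}{80} = 26684 \cdot \frac{1}{80} = \frac{6671}{20}$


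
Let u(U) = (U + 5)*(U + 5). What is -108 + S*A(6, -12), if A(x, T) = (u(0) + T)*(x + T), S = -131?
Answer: 10110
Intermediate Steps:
u(U) = (5 + U)² (u(U) = (5 + U)*(5 + U) = (5 + U)²)
A(x, T) = (25 + T)*(T + x) (A(x, T) = ((5 + 0)² + T)*(x + T) = (5² + T)*(T + x) = (25 + T)*(T + x))
-108 + S*A(6, -12) = -108 - 131*((-12)² + 25*(-12) + 25*6 - 12*6) = -108 - 131*(144 - 300 + 150 - 72) = -108 - 131*(-78) = -108 + 10218 = 10110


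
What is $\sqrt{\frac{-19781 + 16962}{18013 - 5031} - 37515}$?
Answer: $\frac{i \sqrt{6322526731118}}{12982} \approx 193.69 i$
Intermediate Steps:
$\sqrt{\frac{-19781 + 16962}{18013 - 5031} - 37515} = \sqrt{- \frac{2819}{12982} - 37515} = \sqrt{- \frac{487022549}{12982}} = \frac{i \sqrt{6322526731118}}{12982}$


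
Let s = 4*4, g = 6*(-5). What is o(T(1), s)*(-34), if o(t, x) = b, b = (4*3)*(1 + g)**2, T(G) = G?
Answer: -343128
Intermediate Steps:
g = -30
b = 10092 (b = (4*3)*(1 - 30)**2 = 12*(-29)**2 = 12*841 = 10092)
s = 16
o(t, x) = 10092
o(T(1), s)*(-34) = 10092*(-34) = -343128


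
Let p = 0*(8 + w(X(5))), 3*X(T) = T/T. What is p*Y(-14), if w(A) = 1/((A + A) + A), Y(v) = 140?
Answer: 0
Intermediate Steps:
X(T) = ⅓ (X(T) = (T/T)/3 = (⅓)*1 = ⅓)
w(A) = 1/(3*A) (w(A) = 1/(2*A + A) = 1/(3*A))
p = 0 (p = 0*(8 + 1/(3*(⅓))) = 0*(8 + (⅓)*3) = 0*(8 + 1) = 0*9 = 0)
p*Y(-14) = 0*140 = 0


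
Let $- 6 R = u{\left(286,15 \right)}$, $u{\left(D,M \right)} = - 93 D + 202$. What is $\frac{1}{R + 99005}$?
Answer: $\frac{3}{310213} \approx 9.6708 \cdot 10^{-6}$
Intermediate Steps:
$u{\left(D,M \right)} = 202 - 93 D$
$R = \frac{13198}{3}$ ($R = - \frac{202 - 26598}{6} = \left(- \frac{1}{6}\right) \left(-26396\right) = \frac{13198}{3} \approx 4399.3$)
$\frac{1}{R + 99005} = \frac{1}{\frac{13198}{3} + 99005} = \frac{1}{\frac{310213}{3}} = \frac{3}{310213}$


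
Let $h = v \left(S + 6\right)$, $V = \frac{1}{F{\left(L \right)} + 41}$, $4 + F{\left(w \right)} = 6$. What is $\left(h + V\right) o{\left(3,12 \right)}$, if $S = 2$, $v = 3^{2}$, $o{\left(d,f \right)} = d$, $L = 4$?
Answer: $\frac{9291}{43} \approx 216.07$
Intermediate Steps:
$F{\left(w \right)} = 2$ ($F{\left(w \right)} = -4 + 6 = 2$)
$v = 9$
$V = \frac{1}{43}$ ($V = \frac{1}{2 + 41} = \frac{1}{43} \approx 0.023256$)
$h = 72$ ($h = 9 \left(2 + 6\right) = 9 \cdot 8 = 72$)
$\left(h + V\right) o{\left(3,12 \right)} = \left(72 + \frac{1}{43}\right) 3 = \frac{3097}{43} \cdot 3 = \frac{9291}{43}$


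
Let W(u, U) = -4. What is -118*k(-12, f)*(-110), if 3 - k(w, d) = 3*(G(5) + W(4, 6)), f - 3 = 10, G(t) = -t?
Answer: 389400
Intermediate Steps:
f = 13 (f = 3 + 10 = 13)
k(w, d) = 30 (k(w, d) = 3 - 3*(-1*5 - 4) = 3 - 3*(-5 - 4) = 3 - 3*(-9) = 3 - 1*(-27) = 3 + 27 = 30)
-118*k(-12, f)*(-110) = -118*30*(-110) = -3540*(-110) = 389400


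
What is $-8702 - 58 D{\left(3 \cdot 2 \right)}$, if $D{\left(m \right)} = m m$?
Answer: $-10790$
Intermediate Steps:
$D{\left(m \right)} = m^{2}$
$-8702 - 58 D{\left(3 \cdot 2 \right)} = -8702 - 58 \left(3 \cdot 2\right)^{2} = -8702 - 58 \cdot 6^{2} = -8702 - 2088 = -10790$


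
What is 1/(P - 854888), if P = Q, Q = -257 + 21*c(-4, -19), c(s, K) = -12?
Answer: -1/855397 ≈ -1.1690e-6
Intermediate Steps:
Q = -509 (Q = -257 + 21*(-12) = -257 - 252 = -509)
P = -509
1/(P - 854888) = 1/(-509 - 854888) = 1/(-855397) = -1/855397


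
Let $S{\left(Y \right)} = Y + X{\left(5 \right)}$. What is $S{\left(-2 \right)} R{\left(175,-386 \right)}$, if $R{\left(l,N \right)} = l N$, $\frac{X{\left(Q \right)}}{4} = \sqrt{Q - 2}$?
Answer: $135100 - 270200 \sqrt{3} \approx -3.329 \cdot 10^{5}$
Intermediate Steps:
$X{\left(Q \right)} = 4 \sqrt{-2 + Q}$ ($X{\left(Q \right)} = 4 \sqrt{Q - 2} = 4 \sqrt{-2 + Q}$)
$R{\left(l,N \right)} = N l$
$S{\left(Y \right)} = Y + 4 \sqrt{3}$ ($S{\left(Y \right)} = Y + 4 \sqrt{-2 + 5} = Y + 4 \sqrt{3}$)
$S{\left(-2 \right)} R{\left(175,-386 \right)} = \left(-2 + 4 \sqrt{3}\right) \left(\left(-386\right) 175\right) = \left(-2 + 4 \sqrt{3}\right) \left(-67550\right) = 135100 - 270200 \sqrt{3}$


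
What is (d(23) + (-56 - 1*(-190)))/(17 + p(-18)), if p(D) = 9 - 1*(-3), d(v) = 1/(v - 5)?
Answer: 2413/522 ≈ 4.6226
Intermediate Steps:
d(v) = 1/(-5 + v)
p(D) = 12 (p(D) = 9 + 3 = 12)
(d(23) + (-56 - 1*(-190)))/(17 + p(-18)) = (1/(-5 + 23) + (-56 - 1*(-190)))/(17 + 12) = (1/18 + (-56 + 190))/29 = (1/18 + 134)*(1/29) = (2413/18)*(1/29) = 2413/522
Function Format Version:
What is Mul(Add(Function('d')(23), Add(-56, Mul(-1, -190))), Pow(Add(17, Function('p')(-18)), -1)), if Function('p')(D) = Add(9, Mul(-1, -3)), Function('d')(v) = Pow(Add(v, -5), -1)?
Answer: Rational(2413, 522) ≈ 4.6226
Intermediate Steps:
Function('d')(v) = Pow(Add(-5, v), -1)
Function('p')(D) = 12 (Function('p')(D) = Add(9, 3) = 12)
Mul(Add(Function('d')(23), Add(-56, Mul(-1, -190))), Pow(Add(17, Function('p')(-18)), -1)) = Mul(Add(Pow(Add(-5, 23), -1), Add(-56, Mul(-1, -190))), Pow(Add(17, 12), -1)) = Mul(Add(Pow(18, -1), Add(-56, 190)), Pow(29, -1)) = Mul(Add(Rational(1, 18), 134), Rational(1, 29)) = Mul(Rational(2413, 18), Rational(1, 29)) = Rational(2413, 522)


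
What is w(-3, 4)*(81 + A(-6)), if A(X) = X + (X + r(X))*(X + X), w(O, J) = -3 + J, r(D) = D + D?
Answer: 291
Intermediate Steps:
r(D) = 2*D
A(X) = X + 6*X**2 (A(X) = X + (X + 2*X)*(X + X) = X + (3*X)*(2*X) = X + 6*X**2)
w(-3, 4)*(81 + A(-6)) = (-3 + 4)*(81 - 6*(1 + 6*(-6))) = 1*(81 - 6*(1 - 36)) = 1*(81 - 6*(-35)) = 1*(81 + 210) = 1*291 = 291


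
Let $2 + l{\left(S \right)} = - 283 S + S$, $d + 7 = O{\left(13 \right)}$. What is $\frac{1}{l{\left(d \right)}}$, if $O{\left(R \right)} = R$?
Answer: $- \frac{1}{1694} \approx -0.00059032$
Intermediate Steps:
$d = 6$ ($d = -7 + 13 = 6$)
$l{\left(S \right)} = -2 - 282 S$ ($l{\left(S \right)} = -2 + \left(- 283 S + S\right) = -2 - 282 S$)
$\frac{1}{l{\left(d \right)}} = \frac{1}{-2 - 1692} = \frac{1}{-1694} = - \frac{1}{1694}$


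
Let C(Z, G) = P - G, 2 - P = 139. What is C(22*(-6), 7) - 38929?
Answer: -39073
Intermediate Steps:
P = -137 (P = 2 - 1*139 = 2 - 139 = -137)
C(Z, G) = -137 - G
C(22*(-6), 7) - 38929 = (-137 - 1*7) - 38929 = (-137 - 7) - 38929 = -144 - 38929 = -39073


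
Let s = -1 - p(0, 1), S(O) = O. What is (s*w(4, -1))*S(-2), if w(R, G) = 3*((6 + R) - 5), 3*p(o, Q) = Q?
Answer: 40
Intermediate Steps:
p(o, Q) = Q/3
s = -4/3 (s = -1 - 1/3 = -4/3 ≈ -1.3333)
w(R, G) = 3 + 3*R (w(R, G) = 3*(1 + R) = 3 + 3*R)
(s*w(4, -1))*S(-2) = -4*(3 + 3*4)/3*(-2) = -4*(3 + 12)/3*(-2) = -4/3*15*(-2) = -20*(-2) = 40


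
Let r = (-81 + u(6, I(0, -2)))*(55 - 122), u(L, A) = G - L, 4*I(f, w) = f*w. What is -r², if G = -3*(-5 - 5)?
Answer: -14584761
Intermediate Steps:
I(f, w) = f*w/4 (I(f, w) = (f*w)/4 = f*w/4)
G = 30 (G = -3*(-10) = 30)
u(L, A) = 30 - L
r = 3819 (r = (-81 + (30 - 1*6))*(55 - 122) = (-81 + (30 - 6))*(-67) = (-81 + 24)*(-67) = -57*(-67) = 3819)
-r² = -1*3819² = -1*14584761 = -14584761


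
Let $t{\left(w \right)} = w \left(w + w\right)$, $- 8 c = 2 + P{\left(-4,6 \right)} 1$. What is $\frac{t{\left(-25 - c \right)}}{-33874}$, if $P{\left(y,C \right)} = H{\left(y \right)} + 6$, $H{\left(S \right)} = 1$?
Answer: $- \frac{36481}{1083968} \approx -0.033655$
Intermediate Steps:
$P{\left(y,C \right)} = 7$ ($P{\left(y,C \right)} = 1 + 6 = 7$)
$c = - \frac{9}{8}$ ($c = - \frac{2 + 7 \cdot 1}{8} = - \frac{2 + 7}{8} = \left(- \frac{1}{8}\right) 9 = - \frac{9}{8} \approx -1.125$)
$t{\left(w \right)} = 2 w^{2}$ ($t{\left(w \right)} = w 2 w = 2 w^{2}$)
$\frac{t{\left(-25 - c \right)}}{-33874} = \frac{2 \left(-25 - - \frac{9}{8}\right)^{2}}{-33874} = 2 \left(-25 + \frac{9}{8}\right)^{2} \left(- \frac{1}{33874}\right) = 2 \left(- \frac{191}{8}\right)^{2} \left(- \frac{1}{33874}\right) = 2 \cdot \frac{36481}{64} \left(- \frac{1}{33874}\right) = \frac{36481}{32} \left(- \frac{1}{33874}\right) = - \frac{36481}{1083968}$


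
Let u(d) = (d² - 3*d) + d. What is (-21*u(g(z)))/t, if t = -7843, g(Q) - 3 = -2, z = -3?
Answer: -21/7843 ≈ -0.0026775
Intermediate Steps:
g(Q) = 1 (g(Q) = 3 - 2 = 1)
u(d) = d² - 2*d
(-21*u(g(z)))/t = -21*(-2 + 1)/(-7843) = -21*(-1)*(-1/7843) = 21*(-1/7843) = -21/7843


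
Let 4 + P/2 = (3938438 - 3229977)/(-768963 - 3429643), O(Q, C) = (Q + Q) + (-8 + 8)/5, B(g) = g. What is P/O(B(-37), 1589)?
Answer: 17502885/155348422 ≈ 0.11267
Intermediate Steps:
O(Q, C) = 2*Q (O(Q, C) = 2*Q + (⅕)*0 = 2*Q + 0 = 2*Q)
P = -17502885/2099303 (P = -8 + 2*((3938438 - 3229977)/(-768963 - 3429643)) = -8 + 2*(708461/(-4198606)) = -8 + 2*(708461*(-1/4198606)) = -8 + 2*(-708461/4198606) = -8 - 708461/2099303 = -17502885/2099303 ≈ -8.3375)
P/O(B(-37), 1589) = -17502885/(2099303*(2*(-37))) = -17502885/2099303/(-74) = -17502885/2099303*(-1/74) = 17502885/155348422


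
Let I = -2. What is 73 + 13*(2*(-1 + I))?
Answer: -5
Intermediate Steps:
73 + 13*(2*(-1 + I)) = 73 + 13*(2*(-1 - 2)) = 73 + 13*(2*(-3)) = 73 + 13*(-6) = 73 - 78 = -5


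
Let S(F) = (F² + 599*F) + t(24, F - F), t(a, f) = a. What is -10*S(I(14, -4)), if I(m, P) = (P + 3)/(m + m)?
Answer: -10225/392 ≈ -26.084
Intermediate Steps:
I(m, P) = (3 + P)/(2*m) (I(m, P) = (3 + P)/((2*m)) = (3 + P)*(1/(2*m)) = (3 + P)/(2*m))
S(F) = 24 + F² + 599*F (S(F) = (F² + 599*F) + 24 = 24 + F² + 599*F)
-10*S(I(14, -4)) = -10*(24 + ((½)*(3 - 4)/14)² + 599*((½)*(3 - 4)/14)) = -10*(24 + ((½)*(1/14)*(-1))² + 599*((½)*(1/14)*(-1))) = -10*(24 + (-1/28)² + 599*(-1/28)) = -10*(24 + 1/784 - 599/28) = -10*2045/784 = -10225/392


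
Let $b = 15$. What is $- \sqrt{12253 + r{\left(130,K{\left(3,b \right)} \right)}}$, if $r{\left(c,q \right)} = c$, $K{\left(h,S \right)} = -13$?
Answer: $- \sqrt{12383} \approx -111.28$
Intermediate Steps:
$- \sqrt{12253 + r{\left(130,K{\left(3,b \right)} \right)}} = - \sqrt{12253 + 130} = - \sqrt{12383}$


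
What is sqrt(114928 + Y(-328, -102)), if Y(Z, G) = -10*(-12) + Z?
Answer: 4*sqrt(7170) ≈ 338.70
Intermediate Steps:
Y(Z, G) = 120 + Z
sqrt(114928 + Y(-328, -102)) = sqrt(114928 + (120 - 328)) = sqrt(114928 - 208) = sqrt(114720) = 4*sqrt(7170)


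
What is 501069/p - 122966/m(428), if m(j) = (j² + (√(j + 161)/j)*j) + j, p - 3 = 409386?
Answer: 2549841378422069/4600627058317165 + 122966*√589/33713365955 ≈ 0.55433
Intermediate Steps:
p = 409389 (p = 3 + 409386 = 409389)
m(j) = j + j² + √(161 + j) (m(j) = (j² + (√(161 + j)/j)*j) + j = (j² + √(161 + j)) + j = j + j² + √(161 + j))
501069/p - 122966/m(428) = 501069/409389 - 122966/(428 + 428² + √(161 + 428)) = 501069*(1/409389) - 122966/(428 + 183184 + √589) = 167023/136463 - 122966/(183612 + √589)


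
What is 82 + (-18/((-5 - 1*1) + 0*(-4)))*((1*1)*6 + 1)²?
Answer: 229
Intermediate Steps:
82 + (-18/((-5 - 1*1) + 0*(-4)))*((1*1)*6 + 1)² = 82 + (-18/((-5 - 1) + 0))*(1*6 + 1)² = 82 + (-18/(-6 + 0))*(6 + 1)² = 82 - 18/(-6)*7² = 82 - 18*(-⅙)*49 = 82 + 3*49 = 82 + 147 = 229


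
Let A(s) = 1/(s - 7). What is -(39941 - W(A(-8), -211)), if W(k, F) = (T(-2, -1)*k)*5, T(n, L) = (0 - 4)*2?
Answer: -119815/3 ≈ -39938.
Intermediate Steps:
T(n, L) = -8 (T(n, L) = -4*2 = -8)
A(s) = 1/(-7 + s)
W(k, F) = -40*k (W(k, F) = -8*k*5 = -40*k)
-(39941 - W(A(-8), -211)) = -(39941 - (-40)/(-7 - 8)) = -(39941 - (-40)/(-15)) = -(39941 - (-40)*(-1)/15) = -(39941 - 1*8/3) = -(39941 - 8/3) = -1*119815/3 = -119815/3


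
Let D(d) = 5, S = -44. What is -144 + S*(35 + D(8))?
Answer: -1904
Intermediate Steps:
-144 + S*(35 + D(8)) = -144 - 44*(35 + 5) = -144 - 44*40 = -144 - 1760 = -1904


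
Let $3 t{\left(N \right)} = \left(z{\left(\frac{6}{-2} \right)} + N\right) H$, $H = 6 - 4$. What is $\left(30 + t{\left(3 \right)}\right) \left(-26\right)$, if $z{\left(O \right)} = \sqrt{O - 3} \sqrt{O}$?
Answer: $-832 + 52 \sqrt{2} \approx -758.46$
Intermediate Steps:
$z{\left(O \right)} = \sqrt{O} \sqrt{-3 + O}$ ($z{\left(O \right)} = \sqrt{-3 + O} \sqrt{O} = \sqrt{O} \sqrt{-3 + O}$)
$H = 2$
$t{\left(N \right)} = - 2 \sqrt{2} + \frac{2 N}{3}$ ($t{\left(N \right)} = \frac{\left(\sqrt{\frac{6}{-2}} \sqrt{-3 + \frac{6}{-2}} + N\right) 2}{3} = \frac{\left(\sqrt{6 \left(- \frac{1}{2}\right)} \sqrt{-3 + 6 \left(- \frac{1}{2}\right)} + N\right) 2}{3} = \frac{\left(\sqrt{-3} \sqrt{-3 - 3} + N\right) 2}{3} = \frac{\left(i \sqrt{3} \sqrt{-6} + N\right) 2}{3} = \frac{\left(i \sqrt{3} i \sqrt{6} + N\right) 2}{3} = \frac{\left(- 3 \sqrt{2} + N\right) 2}{3} = \frac{\left(N - 3 \sqrt{2}\right) 2}{3} = \frac{- 6 \sqrt{2} + 2 N}{3} = - 2 \sqrt{2} + \frac{2 N}{3}$)
$\left(30 + t{\left(3 \right)}\right) \left(-26\right) = \left(30 + \left(- 2 \sqrt{2} + \frac{2}{3} \cdot 3\right)\right) \left(-26\right) = \left(30 + \left(- 2 \sqrt{2} + 2\right)\right) \left(-26\right) = \left(30 + \left(2 - 2 \sqrt{2}\right)\right) \left(-26\right) = \left(32 - 2 \sqrt{2}\right) \left(-26\right) = -832 + 52 \sqrt{2}$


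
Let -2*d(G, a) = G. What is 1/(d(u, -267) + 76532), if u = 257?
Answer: 2/152807 ≈ 1.3088e-5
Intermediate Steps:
d(G, a) = -G/2
1/(d(u, -267) + 76532) = 1/(-½*257 + 76532) = 1/(-257/2 + 76532) = 1/(152807/2) = 2/152807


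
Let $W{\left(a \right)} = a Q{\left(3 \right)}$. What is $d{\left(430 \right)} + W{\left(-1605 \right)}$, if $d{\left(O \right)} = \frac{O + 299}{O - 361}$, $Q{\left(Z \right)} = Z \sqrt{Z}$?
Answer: $\frac{243}{23} - 4815 \sqrt{3} \approx -8329.3$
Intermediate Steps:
$Q{\left(Z \right)} = Z^{\frac{3}{2}}$
$W{\left(a \right)} = 3 a \sqrt{3}$ ($W{\left(a \right)} = a 3^{\frac{3}{2}} = a 3 \sqrt{3} = 3 a \sqrt{3}$)
$d{\left(O \right)} = \frac{299 + O}{-361 + O}$
$d{\left(430 \right)} + W{\left(-1605 \right)} = \frac{299 + 430}{-361 + 430} + 3 \left(-1605\right) \sqrt{3} = \frac{1}{69} \cdot 729 - 4815 \sqrt{3} = \frac{243}{23} - 4815 \sqrt{3}$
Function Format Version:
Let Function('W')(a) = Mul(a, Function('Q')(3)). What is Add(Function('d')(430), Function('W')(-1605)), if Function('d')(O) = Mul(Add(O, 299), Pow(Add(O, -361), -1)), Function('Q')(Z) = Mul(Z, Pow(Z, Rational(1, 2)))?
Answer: Add(Rational(243, 23), Mul(-4815, Pow(3, Rational(1, 2)))) ≈ -8329.3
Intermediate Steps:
Function('Q')(Z) = Pow(Z, Rational(3, 2))
Function('W')(a) = Mul(3, a, Pow(3, Rational(1, 2))) (Function('W')(a) = Mul(a, Pow(3, Rational(3, 2))) = Mul(a, Mul(3, Pow(3, Rational(1, 2)))) = Mul(3, a, Pow(3, Rational(1, 2))))
Function('d')(O) = Mul(Pow(Add(-361, O), -1), Add(299, O)) (Function('d')(O) = Mul(Add(299, O), Pow(Add(-361, O), -1)) = Mul(Pow(Add(-361, O), -1), Add(299, O)))
Add(Function('d')(430), Function('W')(-1605)) = Add(Mul(Pow(Add(-361, 430), -1), Add(299, 430)), Mul(3, -1605, Pow(3, Rational(1, 2)))) = Add(Mul(Pow(69, -1), 729), Mul(-4815, Pow(3, Rational(1, 2)))) = Add(Mul(Rational(1, 69), 729), Mul(-4815, Pow(3, Rational(1, 2)))) = Add(Rational(243, 23), Mul(-4815, Pow(3, Rational(1, 2))))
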